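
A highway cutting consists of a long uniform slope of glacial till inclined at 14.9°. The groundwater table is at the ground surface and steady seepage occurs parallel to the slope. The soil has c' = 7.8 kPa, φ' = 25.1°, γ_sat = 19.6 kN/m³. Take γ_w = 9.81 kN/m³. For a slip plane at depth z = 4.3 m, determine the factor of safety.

FS = 1.25

With seepage parallel to the slope and the water table at the surface, the effective normal stress on the slip plane uses the buoyant unit weight γ' = γ_sat − γ_w while the driving shear stress uses γ_sat:
FS = [c' + γ' z cos²β tanφ'] / [γ_sat z sinβ cosβ]
γ' = 19.6 − 9.81 = 9.79 kN/m³
Numerator = 7.8 + 9.79·4.3·cos²14.9°·tan25.1° = 7.8 + 9.79·4.3·0.9339·0.4684 = 26.216 kPa
Denominator = 19.6·4.3·sin14.9°·cos14.9° = 19.6·4.3·0.2571·0.9664 = 20.942 kPa
FS = 26.216 / 20.942 = 1.252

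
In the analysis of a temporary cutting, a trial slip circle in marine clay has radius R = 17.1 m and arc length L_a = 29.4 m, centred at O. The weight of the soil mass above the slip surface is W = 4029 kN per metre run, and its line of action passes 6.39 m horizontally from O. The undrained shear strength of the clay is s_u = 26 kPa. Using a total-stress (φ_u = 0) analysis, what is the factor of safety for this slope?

Taking moments about the centre O, the resisting moment is provided by the undrained shear strength acting along the arc:
M_R = s_u·L_a·R = 26·29.40·17.1 = 13071.2 kN·m/m
M_D = W·d = 4029·6.39 = 25745.3 kN·m/m
FS = M_R / M_D = 13071.2 / 25745.3 = 0.508

FS = 0.51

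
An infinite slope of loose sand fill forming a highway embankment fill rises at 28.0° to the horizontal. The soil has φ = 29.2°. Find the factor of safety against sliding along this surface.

For a dry cohesionless infinite slope the factor of safety is FS = tanφ / tanβ.
FS = tan29.2° / tan28.0° = 0.5589 / 0.5317 = 1.051

FS = 1.05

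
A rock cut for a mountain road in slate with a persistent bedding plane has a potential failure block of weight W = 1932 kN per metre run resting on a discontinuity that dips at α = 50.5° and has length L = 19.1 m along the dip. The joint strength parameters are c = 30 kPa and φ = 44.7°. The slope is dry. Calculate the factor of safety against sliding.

FS = 1.20

Resolving the block weight along and normal to the plane and applying the Mohr–Coulomb strength on the joint:
N' = W cosα = 1932·cos50.5° = 1228.9 kN/m
Driving force T = W sinα = 1932·sin50.5° = 1490.8 kN/m
Resisting force R = c·L + N'·tanφ = 30·19.1 + 1228.9·tan44.7° = 573.0 + 1216.1 = 1789.1 kN/m
FS = R / T = 1789.1 / 1490.8 = 1.200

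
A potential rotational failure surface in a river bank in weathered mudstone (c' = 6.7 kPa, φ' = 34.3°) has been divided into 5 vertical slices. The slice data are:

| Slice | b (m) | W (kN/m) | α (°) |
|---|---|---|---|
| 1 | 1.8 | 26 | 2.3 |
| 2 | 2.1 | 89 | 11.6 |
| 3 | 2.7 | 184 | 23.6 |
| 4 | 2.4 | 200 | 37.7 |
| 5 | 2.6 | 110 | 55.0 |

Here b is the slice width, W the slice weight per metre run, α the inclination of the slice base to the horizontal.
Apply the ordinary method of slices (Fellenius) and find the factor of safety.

FS = 1.44

Ordinary method of slices: FS = Σ[c'·Δl_i + (W_i cosα_i)·tanφ'] / Σ W_i sinα_i, with Δl_i = b_i / cosα_i.
Slice 1: Δl = 1.8/cos2.3° = 1.801 m; N'_1 = 26·cos2.3° = 26.0; c'Δl = 12.07; W sinα = 1.0
Slice 2: Δl = 2.1/cos11.6° = 2.144 m; N'_2 = 89·cos11.6° = 87.2; c'Δl = 14.36; W sinα = 17.9
Slice 3: Δl = 2.7/cos23.6° = 2.946 m; N'_3 = 184·cos23.6° = 168.6; c'Δl = 19.74; W sinα = 73.7
Slice 4: Δl = 2.4/cos37.7° = 3.033 m; N'_4 = 200·cos37.7° = 158.2; c'Δl = 20.32; W sinα = 122.3
Slice 5: Δl = 2.6/cos55.0° = 4.533 m; N'_5 = 110·cos55.0° = 63.1; c'Δl = 30.37; W sinα = 90.1
Σc'Δl = 96.9 kN/m; ΣN' = 503.1 kN/m; ΣW sinα = 305.0 kN/m
Resisting = 96.9 + 503.1·tan34.3° = 96.9 + 343.2 = 440.1 kN/m
FS = 440.1 / 305.0 = 1.443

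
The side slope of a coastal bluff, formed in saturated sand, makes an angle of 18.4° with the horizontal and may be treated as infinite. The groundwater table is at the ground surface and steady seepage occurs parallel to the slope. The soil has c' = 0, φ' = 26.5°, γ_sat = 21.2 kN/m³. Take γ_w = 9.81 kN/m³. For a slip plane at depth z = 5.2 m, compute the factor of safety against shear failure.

FS = 0.81

With seepage parallel to the slope and the water table at the surface, the effective normal stress on the slip plane uses the buoyant unit weight γ' = γ_sat − γ_w while the driving shear stress uses γ_sat:
FS = [c' + γ' z cos²β tanφ'] / [γ_sat z sinβ cosβ]
(For c' = 0 this reduces to FS = (γ'/γ_sat)·tanφ'/tanβ.)
γ' = 21.2 − 9.81 = 11.39 kN/m³
Numerator = 0.0 + 11.39·5.2·cos²18.4°·tan26.5° = 0.0 + 11.39·5.2·0.9004·0.4986 = 26.588 kPa
Denominator = 21.2·5.2·sin18.4°·cos18.4° = 21.2·5.2·0.3156·0.9489 = 33.018 kPa
FS = 26.588 / 33.018 = 0.805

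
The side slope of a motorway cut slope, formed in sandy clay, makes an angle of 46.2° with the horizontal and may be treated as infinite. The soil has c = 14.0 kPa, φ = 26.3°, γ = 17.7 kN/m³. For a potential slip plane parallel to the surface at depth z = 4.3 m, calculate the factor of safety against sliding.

For an infinite slope with a slip plane parallel to the surface (no pore pressure): FS = [c + γz cos²β tanφ] / [γz sinβ cosβ].
γz = 17.7·4.3 = 76.11 kN/m²
Numerator = 14.0 + 76.11·cos²46.2°·tan26.3° = 14.0 + 76.11·0.4791·0.4942 = 32.020 kPa
Denominator = 76.11·sin46.2°·cos46.2° = 76.11·0.7218·0.6921 = 38.022 kPa
FS = 32.020 / 38.022 = 0.842

FS = 0.84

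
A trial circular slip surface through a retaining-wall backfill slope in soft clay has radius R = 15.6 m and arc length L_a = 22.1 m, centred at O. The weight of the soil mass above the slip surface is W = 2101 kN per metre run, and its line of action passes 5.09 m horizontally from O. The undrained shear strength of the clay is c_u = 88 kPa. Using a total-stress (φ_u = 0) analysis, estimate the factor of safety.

Taking moments about the centre O, the resisting moment is provided by the undrained shear strength acting along the arc:
M_R = c_u·L_a·R = 88·22.10·15.6 = 30338.9 kN·m/m
M_D = W·d = 2101·5.09 = 10694.1 kN·m/m
FS = M_R / M_D = 30338.9 / 10694.1 = 2.837

FS = 2.84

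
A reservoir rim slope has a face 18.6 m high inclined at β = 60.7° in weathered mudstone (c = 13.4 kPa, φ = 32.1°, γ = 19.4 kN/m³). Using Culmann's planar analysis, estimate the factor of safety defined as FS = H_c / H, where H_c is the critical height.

FS = 0.90

H_c = (4c/γ) · sinβ cosφ / [1 − cos(β − φ)]
    = (4·13.4/19.4) · sin60.7°·cos32.1° / [1 − cos28.6°]
    = 2.763 · 0.7387 / 0.1220 = 16.73 m
FS = H_c / H = 16.73 / 18.6 = 0.899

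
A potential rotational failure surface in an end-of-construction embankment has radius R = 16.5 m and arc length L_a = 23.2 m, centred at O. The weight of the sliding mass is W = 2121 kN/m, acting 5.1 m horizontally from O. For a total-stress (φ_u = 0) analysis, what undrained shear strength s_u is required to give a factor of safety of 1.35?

FS = s_u·L_a·R / (W·d), so s_u = FS·W·d / (L_a·R).
s_u = 1.35·2121·5.1 / (23.20·16.5) = 14603.1 / 382.80 = 38.15 kPa

s_u = 38.1 kPa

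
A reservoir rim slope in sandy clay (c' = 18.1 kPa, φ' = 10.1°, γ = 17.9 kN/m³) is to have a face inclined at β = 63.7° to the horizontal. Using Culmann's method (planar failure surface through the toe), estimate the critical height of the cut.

Culmann's analysis gives the critical failure plane at α_cr = (β + φ')/2 = (63.7 + 10.1)/2 = 36.9°, and the critical height
H_c = (4c'/γ) · sinβ cosφ' / [1 − cos(β − φ')]
    = (4·18.1/17.9) · sin63.7°·cos10.1° / [1 − cos(53.6°)]
    = 4.045 · 0.8965·0.9845 / [1 − 0.5934]
    = 4.045 · 0.8826 / 0.4066
    = 8.78 m

H_c = 8.78 m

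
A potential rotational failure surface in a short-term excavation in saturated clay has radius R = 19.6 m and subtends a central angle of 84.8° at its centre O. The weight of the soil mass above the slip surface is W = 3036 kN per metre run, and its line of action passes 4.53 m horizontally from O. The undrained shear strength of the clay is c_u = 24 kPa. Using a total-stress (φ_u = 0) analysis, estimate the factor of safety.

Taking moments about the centre O, the resisting moment is provided by the undrained shear strength acting along the arc:
Arc length L_a = R·θ = 19.6·(84.8°·π/180) = 19.6·1.4800 = 29.01 m
M_R = c_u·L_a·R = 24·29.01·19.6 = 13645.7 kN·m/m
M_D = W·d = 3036·4.53 = 13753.1 kN·m/m
FS = M_R / M_D = 13645.7 / 13753.1 = 0.992

FS = 0.99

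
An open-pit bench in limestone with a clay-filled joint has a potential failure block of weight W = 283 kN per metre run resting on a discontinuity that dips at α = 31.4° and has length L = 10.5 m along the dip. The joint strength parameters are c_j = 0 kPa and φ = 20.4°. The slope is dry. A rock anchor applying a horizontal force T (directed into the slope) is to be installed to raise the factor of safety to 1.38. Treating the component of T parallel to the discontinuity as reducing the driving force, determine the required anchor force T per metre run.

Resolving forces along and normal to the sliding plane, with the horizontal anchor force T adding T·sinα to the effective normal force and T·cosα acting up the plane against the driving force:
FS = [c_jL + (W cosα + T sinα) tanφ] / [W sinα − T cosα]
Without the anchor: N' = 241.6 kN/m, driving T_d = 147.4 kN/m, resisting R = 0·10.5 + 241.6·tan20.4° = 89.8 kN/m, FS = 0.61.
Setting FS = 1.38 and solving for T:
1.38·(147.4 − T cos31.4°) = 89.8 + T sin31.4°·tan20.4°
T·(sin31.4°·tan20.4° + 1.38·cos31.4°) = 1.38·147.4 − 89.8
T·(0.5210·0.3719 + 1.38·0.8536) = 203.5 − 89.8 = 113.6
T·1.3717 = 113.6
T = 82.8 kN/m

T = 83 kN/m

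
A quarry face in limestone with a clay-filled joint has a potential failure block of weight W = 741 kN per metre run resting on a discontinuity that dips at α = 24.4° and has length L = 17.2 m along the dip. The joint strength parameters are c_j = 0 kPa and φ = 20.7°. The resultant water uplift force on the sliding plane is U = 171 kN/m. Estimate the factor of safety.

FS = 0.62

Resolving the block weight along and normal to the plane and applying the Mohr–Coulomb strength on the joint:
N' = W cosα − U = 741·cos24.4° − 171 = 503.8 kN/m
Driving force T = W sinα = 741·sin24.4° = 306.1 kN/m
Resisting force R = c_j·L + N'·tanφ = 0·17.2 + 503.8·tan20.7° = 0.0 + 190.4 = 190.4 kN/m
FS = R / T = 190.4 / 306.1 = 0.622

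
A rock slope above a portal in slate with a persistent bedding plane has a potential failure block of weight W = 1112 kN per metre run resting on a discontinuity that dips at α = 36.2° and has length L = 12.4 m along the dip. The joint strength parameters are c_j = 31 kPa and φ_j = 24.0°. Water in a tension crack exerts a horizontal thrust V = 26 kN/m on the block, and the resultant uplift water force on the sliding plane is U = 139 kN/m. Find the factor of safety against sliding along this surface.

FS = 1.06

Resolving the block weight along and normal to the plane and applying the Mohr–Coulomb strength on the joint:
N' = W cosα − U − V sinα = 1112·cos36.2° − 139 − 26·sin36.2° = 743.0 kN/m
Driving force T = W sinα + V cosα = 1112·sin36.2° + 26·cos36.2° = 677.7 kN/m
Resisting force R = c_j·L + N'·tanφ_j = 31·12.4 + 743.0·tan24.0° = 384.4 + 330.8 = 715.2 kN/m
FS = R / T = 715.2 / 677.7 = 1.055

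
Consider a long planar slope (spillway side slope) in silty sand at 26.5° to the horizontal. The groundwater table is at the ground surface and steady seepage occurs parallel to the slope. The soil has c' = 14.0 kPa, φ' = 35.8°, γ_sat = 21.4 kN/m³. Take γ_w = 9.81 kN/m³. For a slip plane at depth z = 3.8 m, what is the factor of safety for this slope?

With seepage parallel to the slope and the water table at the surface, the effective normal stress on the slip plane uses the buoyant unit weight γ' = γ_sat − γ_w while the driving shear stress uses γ_sat:
FS = [c' + γ' z cos²β tanφ'] / [γ_sat z sinβ cosβ]
γ' = 21.4 − 9.81 = 11.59 kN/m³
Numerator = 14.0 + 11.59·3.8·cos²26.5°·tan35.8° = 14.0 + 11.59·3.8·0.8009·0.7212 = 39.440 kPa
Denominator = 21.4·3.8·sin26.5°·cos26.5° = 21.4·3.8·0.4462·0.8949 = 32.473 kPa
FS = 39.440 / 32.473 = 1.215

FS = 1.21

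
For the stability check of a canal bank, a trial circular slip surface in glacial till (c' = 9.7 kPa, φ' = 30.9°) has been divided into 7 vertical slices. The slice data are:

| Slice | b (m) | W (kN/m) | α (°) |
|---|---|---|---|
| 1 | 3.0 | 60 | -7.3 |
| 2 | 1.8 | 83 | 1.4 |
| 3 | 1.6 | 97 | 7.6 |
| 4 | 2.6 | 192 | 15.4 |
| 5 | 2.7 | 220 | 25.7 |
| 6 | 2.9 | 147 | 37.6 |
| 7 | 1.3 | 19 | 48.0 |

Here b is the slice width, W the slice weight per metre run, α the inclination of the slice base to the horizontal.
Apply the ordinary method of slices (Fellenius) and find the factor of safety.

FS = 2.41

Ordinary method of slices: FS = Σ[c'·Δl_i + (W_i cosα_i)·tanφ'] / Σ W_i sinα_i, with Δl_i = b_i / cosα_i.
Slice 1: Δl = 3.0/cos(-7.3°) = 3.025 m; N'_1 = 60·cos(-7.3°) = 59.5; c'Δl = 29.34; W sinα = -7.6
Slice 2: Δl = 1.8/cos1.4° = 1.801 m; N'_2 = 83·cos1.4° = 83.0; c'Δl = 17.47; W sinα = 2.0
Slice 3: Δl = 1.6/cos7.6° = 1.614 m; N'_3 = 97·cos7.6° = 96.1; c'Δl = 15.66; W sinα = 12.8
Slice 4: Δl = 2.6/cos15.4° = 2.697 m; N'_4 = 192·cos15.4° = 185.1; c'Δl = 26.16; W sinα = 51.0
Slice 5: Δl = 2.7/cos25.7° = 2.996 m; N'_5 = 220·cos25.7° = 198.2; c'Δl = 29.07; W sinα = 95.4
Slice 6: Δl = 2.9/cos37.6° = 3.660 m; N'_6 = 147·cos37.6° = 116.5; c'Δl = 35.50; W sinα = 89.7
Slice 7: Δl = 1.3/cos48.0° = 1.943 m; N'_7 = 19·cos48.0° = 12.7; c'Δl = 18.85; W sinα = 14.1
Σc'Δl = 172.0 kN/m; ΣN' = 751.2 kN/m; ΣW sinα = 257.4 kN/m
Resisting = 172.0 + 751.2·tan30.9° = 172.0 + 449.6 = 621.6 kN/m
FS = 621.6 / 257.4 = 2.415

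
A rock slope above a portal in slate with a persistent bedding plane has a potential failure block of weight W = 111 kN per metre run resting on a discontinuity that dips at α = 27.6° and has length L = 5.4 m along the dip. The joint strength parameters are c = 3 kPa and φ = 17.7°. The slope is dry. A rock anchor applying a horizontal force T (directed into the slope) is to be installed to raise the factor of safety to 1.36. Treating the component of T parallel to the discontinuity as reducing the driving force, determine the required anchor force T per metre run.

Resolving forces along and normal to the sliding plane, with the horizontal anchor force T adding T·sinα to the effective normal force and T·cosα acting up the plane against the driving force:
FS = [cL + (W cosα + T sinα) tanφ] / [W sinα − T cosα]
Without the anchor: N' = 98.4 kN/m, driving T_d = 51.4 kN/m, resisting R = 3·5.4 + 98.4·tan17.7° = 47.6 kN/m, FS = 0.93.
Setting FS = 1.36 and solving for T:
1.36·(51.4 − T cos27.6°) = 47.6 + T sin27.6°·tan17.7°
T·(sin27.6°·tan17.7° + 1.36·cos27.6°) = 1.36·51.4 − 47.6
T·(0.4633·0.3191 + 1.36·0.8862) = 69.9 − 47.6 = 22.3
T·1.3531 = 22.3
T = 16.5 kN/m

T = 17 kN/m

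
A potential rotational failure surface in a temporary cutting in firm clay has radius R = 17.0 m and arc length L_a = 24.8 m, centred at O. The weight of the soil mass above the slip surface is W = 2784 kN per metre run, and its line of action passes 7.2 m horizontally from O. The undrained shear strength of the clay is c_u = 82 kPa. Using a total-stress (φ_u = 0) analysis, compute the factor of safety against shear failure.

FS = 1.72

Taking moments about the centre O, the resisting moment is provided by the undrained shear strength acting along the arc:
M_R = c_u·L_a·R = 82·24.80·17.0 = 34571.2 kN·m/m
M_D = W·d = 2784·7.2 = 20044.8 kN·m/m
FS = M_R / M_D = 34571.2 / 20044.8 = 1.725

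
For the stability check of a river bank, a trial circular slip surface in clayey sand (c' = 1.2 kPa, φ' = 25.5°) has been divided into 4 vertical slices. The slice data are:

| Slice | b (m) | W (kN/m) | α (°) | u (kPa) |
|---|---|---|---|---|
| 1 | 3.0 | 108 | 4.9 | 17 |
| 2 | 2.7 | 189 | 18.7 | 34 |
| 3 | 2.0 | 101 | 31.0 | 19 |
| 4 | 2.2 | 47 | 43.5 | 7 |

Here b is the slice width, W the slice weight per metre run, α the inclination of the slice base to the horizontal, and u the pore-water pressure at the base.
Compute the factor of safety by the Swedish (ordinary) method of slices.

FS = 0.69

Ordinary method of slices: FS = Σ[c'·Δl_i + (W_i cosα_i − u_i·Δl_i)·tanφ'] / Σ W_i sinα_i, with Δl_i = b_i / cosα_i.
Slice 1: Δl = 3.0/cos4.9° = 3.011 m; N'_1 = 108·cos4.9° − 17·3.011 = 56.4; c'Δl = 3.61; W sinα = 9.2
Slice 2: Δl = 2.7/cos18.7° = 2.850 m; N'_2 = 189·cos18.7° − 34·2.850 = 82.1; c'Δl = 3.42; W sinα = 60.6
Slice 3: Δl = 2.0/cos31.0° = 2.333 m; N'_3 = 101·cos31.0° − 19·2.333 = 42.2; c'Δl = 2.80; W sinα = 52.0
Slice 4: Δl = 2.2/cos43.5° = 3.033 m; N'_4 = 47·cos43.5° − 7·3.033 = 12.9; c'Δl = 3.64; W sinα = 32.4
Σc'Δl = 13.5 kN/m; ΣN' = 193.6 kN/m; ΣW sinα = 154.2 kN/m
Resisting = 13.5 + 193.6·tan25.5° = 13.5 + 92.4 = 105.8 kN/m
FS = 105.8 / 154.2 = 0.686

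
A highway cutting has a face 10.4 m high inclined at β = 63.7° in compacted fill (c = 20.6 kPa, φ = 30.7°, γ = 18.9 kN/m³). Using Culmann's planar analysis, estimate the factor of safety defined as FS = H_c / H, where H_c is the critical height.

FS = 2.00

H_c = (4c/γ) · sinβ cosφ / [1 − cos(β − φ)]
    = (4·20.6/18.9) · sin63.7°·cos30.7° / [1 − cos33.0°]
    = 4.360 · 0.7708 / 0.1613 = 20.83 m
FS = H_c / H = 20.83 / 10.4 = 2.003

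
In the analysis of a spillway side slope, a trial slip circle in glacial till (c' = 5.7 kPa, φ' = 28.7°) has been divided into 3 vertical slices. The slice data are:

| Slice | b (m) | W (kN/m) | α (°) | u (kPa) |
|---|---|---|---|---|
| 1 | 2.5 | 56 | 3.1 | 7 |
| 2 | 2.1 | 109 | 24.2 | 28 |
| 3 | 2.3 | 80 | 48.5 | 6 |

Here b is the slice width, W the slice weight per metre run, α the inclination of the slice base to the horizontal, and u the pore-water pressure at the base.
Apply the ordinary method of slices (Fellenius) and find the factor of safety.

FS = 0.98

Ordinary method of slices: FS = Σ[c'·Δl_i + (W_i cosα_i − u_i·Δl_i)·tanφ'] / Σ W_i sinα_i, with Δl_i = b_i / cosα_i.
Slice 1: Δl = 2.5/cos3.1° = 2.504 m; N'_1 = 56·cos3.1° − 7·2.504 = 38.4; c'Δl = 14.27; W sinα = 3.0
Slice 2: Δl = 2.1/cos24.2° = 2.302 m; N'_2 = 109·cos24.2° − 28·2.302 = 35.0; c'Δl = 13.12; W sinα = 44.7
Slice 3: Δl = 2.3/cos48.5° = 3.471 m; N'_3 = 80·cos48.5° − 6·3.471 = 32.2; c'Δl = 19.79; W sinα = 59.9
Σc'Δl = 47.2 kN/m; ΣN' = 105.5 kN/m; ΣW sinα = 107.6 kN/m
Resisting = 47.2 + 105.5·tan28.7° = 47.2 + 57.8 = 105.0 kN/m
FS = 105.0 / 107.6 = 0.975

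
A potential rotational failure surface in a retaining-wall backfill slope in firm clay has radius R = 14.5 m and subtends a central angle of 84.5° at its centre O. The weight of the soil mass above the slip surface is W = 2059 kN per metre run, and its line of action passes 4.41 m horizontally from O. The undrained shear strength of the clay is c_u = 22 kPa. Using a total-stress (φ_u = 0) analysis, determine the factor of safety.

FS = 0.75

Taking moments about the centre O, the resisting moment is provided by the undrained shear strength acting along the arc:
Arc length L_a = R·θ = 14.5·(84.5°·π/180) = 14.5·1.4748 = 21.38 m
M_R = c_u·L_a·R = 22·21.38·14.5 = 6821.7 kN·m/m
M_D = W·d = 2059·4.41 = 9080.2 kN·m/m
FS = M_R / M_D = 6821.7 / 9080.2 = 0.751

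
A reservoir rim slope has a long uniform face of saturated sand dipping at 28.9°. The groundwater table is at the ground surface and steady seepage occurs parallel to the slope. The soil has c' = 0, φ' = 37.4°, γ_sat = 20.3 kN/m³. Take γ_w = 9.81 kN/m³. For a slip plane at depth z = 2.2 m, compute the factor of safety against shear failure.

FS = 0.72

With seepage parallel to the slope and the water table at the surface, the effective normal stress on the slip plane uses the buoyant unit weight γ' = γ_sat − γ_w while the driving shear stress uses γ_sat:
FS = [c' + γ' z cos²β tanφ'] / [γ_sat z sinβ cosβ]
(For c' = 0 this reduces to FS = (γ'/γ_sat)·tanφ'/tanβ.)
γ' = 20.3 − 9.81 = 10.49 kN/m³
Numerator = 0.0 + 10.49·2.2·cos²28.9°·tan37.4° = 0.0 + 10.49·2.2·0.7664·0.7646 = 13.523 kPa
Denominator = 20.3·2.2·sin28.9°·cos28.9° = 20.3·2.2·0.4833·0.8755 = 18.895 kPa
FS = 13.523 / 18.895 = 0.716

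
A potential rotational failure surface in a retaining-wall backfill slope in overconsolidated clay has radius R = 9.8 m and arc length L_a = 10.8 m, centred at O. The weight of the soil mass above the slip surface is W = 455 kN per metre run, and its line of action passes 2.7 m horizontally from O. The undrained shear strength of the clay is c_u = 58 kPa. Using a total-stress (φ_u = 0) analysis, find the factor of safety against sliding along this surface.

FS = 5.00

Taking moments about the centre O, the resisting moment is provided by the undrained shear strength acting along the arc:
M_R = c_u·L_a·R = 58·10.80·9.8 = 6138.7 kN·m/m
M_D = W·d = 455·2.7 = 1228.5 kN·m/m
FS = M_R / M_D = 6138.7 / 1228.5 = 4.997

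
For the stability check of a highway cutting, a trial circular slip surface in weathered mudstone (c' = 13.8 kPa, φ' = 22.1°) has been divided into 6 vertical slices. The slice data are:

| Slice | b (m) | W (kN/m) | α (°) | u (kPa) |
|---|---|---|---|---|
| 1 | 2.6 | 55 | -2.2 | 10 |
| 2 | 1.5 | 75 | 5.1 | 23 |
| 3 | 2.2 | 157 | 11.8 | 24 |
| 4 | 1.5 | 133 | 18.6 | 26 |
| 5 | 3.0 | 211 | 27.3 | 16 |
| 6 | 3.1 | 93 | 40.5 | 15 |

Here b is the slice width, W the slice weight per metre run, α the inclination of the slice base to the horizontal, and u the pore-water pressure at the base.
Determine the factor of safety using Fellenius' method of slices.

FS = 1.58

Ordinary method of slices: FS = Σ[c'·Δl_i + (W_i cosα_i − u_i·Δl_i)·tanφ'] / Σ W_i sinα_i, with Δl_i = b_i / cosα_i.
Slice 1: Δl = 2.6/cos(-2.2°) = 2.602 m; N'_1 = 55·cos(-2.2°) − 10·2.602 = 28.9; c'Δl = 35.91; W sinα = -2.1
Slice 2: Δl = 1.5/cos5.1° = 1.506 m; N'_2 = 75·cos5.1° − 23·1.506 = 40.1; c'Δl = 20.78; W sinα = 6.7
Slice 3: Δl = 2.2/cos11.8° = 2.247 m; N'_3 = 157·cos11.8° − 24·2.247 = 99.7; c'Δl = 31.02; W sinα = 32.1
Slice 4: Δl = 1.5/cos18.6° = 1.583 m; N'_4 = 133·cos18.6° − 26·1.583 = 84.9; c'Δl = 21.84; W sinα = 42.4
Slice 5: Δl = 3.0/cos27.3° = 3.376 m; N'_5 = 211·cos27.3° − 16·3.376 = 133.5; c'Δl = 46.59; W sinα = 96.8
Slice 6: Δl = 3.1/cos40.5° = 4.077 m; N'_6 = 93·cos40.5° − 15·4.077 = 9.6; c'Δl = 56.26; W sinα = 60.4
Σc'Δl = 212.4 kN/m; ΣN' = 396.7 kN/m; ΣW sinα = 236.3 kN/m
Resisting = 212.4 + 396.7·tan22.1° = 212.4 + 161.1 = 373.5 kN/m
FS = 373.5 / 236.3 = 1.581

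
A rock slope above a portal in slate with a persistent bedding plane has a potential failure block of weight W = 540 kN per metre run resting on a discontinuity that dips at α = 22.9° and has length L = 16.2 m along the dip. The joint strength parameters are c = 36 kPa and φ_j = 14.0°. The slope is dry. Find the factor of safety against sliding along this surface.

Resolving the block weight along and normal to the plane and applying the Mohr–Coulomb strength on the joint:
N' = W cosα = 540·cos22.9° = 497.4 kN/m
Driving force T = W sinα = 540·sin22.9° = 210.1 kN/m
Resisting force R = c·L + N'·tanφ_j = 36·16.2 + 497.4·tan14.0° = 583.2 + 124.0 = 707.2 kN/m
FS = R / T = 707.2 / 210.1 = 3.366

FS = 3.37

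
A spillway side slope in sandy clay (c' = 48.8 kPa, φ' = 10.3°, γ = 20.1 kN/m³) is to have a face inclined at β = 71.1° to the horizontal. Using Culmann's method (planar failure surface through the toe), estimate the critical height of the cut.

H_c = 17.65 m

Culmann's analysis gives the critical failure plane at α_cr = (β + φ')/2 = (71.1 + 10.3)/2 = 40.7°, and the critical height
H_c = (4c'/γ) · sinβ cosφ' / [1 − cos(β − φ')]
    = (4·48.8/20.1) · sin71.1°·cos10.3° / [1 − cos(60.8°)]
    = 9.711 · 0.9461·0.9839 / [1 − 0.4879]
    = 9.711 · 0.9308 / 0.5121
    = 17.65 m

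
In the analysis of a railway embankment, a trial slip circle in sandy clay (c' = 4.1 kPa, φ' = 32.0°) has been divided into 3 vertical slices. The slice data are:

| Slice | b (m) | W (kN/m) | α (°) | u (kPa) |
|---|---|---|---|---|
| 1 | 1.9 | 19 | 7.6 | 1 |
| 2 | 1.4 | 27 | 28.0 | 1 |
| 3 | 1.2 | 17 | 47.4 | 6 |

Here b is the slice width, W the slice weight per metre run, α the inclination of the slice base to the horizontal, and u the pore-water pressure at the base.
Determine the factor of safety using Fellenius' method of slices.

FS = 1.68

Ordinary method of slices: FS = Σ[c'·Δl_i + (W_i cosα_i − u_i·Δl_i)·tanφ'] / Σ W_i sinα_i, with Δl_i = b_i / cosα_i.
Slice 1: Δl = 1.9/cos7.6° = 1.917 m; N'_1 = 19·cos7.6° − 1·1.917 = 16.9; c'Δl = 7.86; W sinα = 2.5
Slice 2: Δl = 1.4/cos28.0° = 1.586 m; N'_2 = 27·cos28.0° − 1·1.586 = 22.3; c'Δl = 6.50; W sinα = 12.7
Slice 3: Δl = 1.2/cos47.4° = 1.773 m; N'_3 = 17·cos47.4° − 6·1.773 = 0.9; c'Δl = 7.27; W sinα = 12.5
Σc'Δl = 21.6 kN/m; ΣN' = 40.0 kN/m; ΣW sinα = 27.7 kN/m
Resisting = 21.6 + 40.0·tan32.0° = 21.6 + 25.0 = 46.6 kN/m
FS = 46.6 / 27.7 = 1.684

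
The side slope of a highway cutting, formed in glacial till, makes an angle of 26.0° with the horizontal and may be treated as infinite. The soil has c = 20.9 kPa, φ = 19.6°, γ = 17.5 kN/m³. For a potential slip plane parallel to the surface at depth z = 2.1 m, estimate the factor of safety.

FS = 2.17

For an infinite slope with a slip plane parallel to the surface (no pore pressure): FS = [c + γz cos²β tanφ] / [γz sinβ cosβ].
γz = 17.5·2.1 = 36.75 kN/m²
Numerator = 20.9 + 36.75·cos²26.0°·tan19.6° = 20.9 + 36.75·0.8078·0.3561 = 31.471 kPa
Denominator = 36.75·sin26.0°·cos26.0° = 36.75·0.4384·0.8988 = 14.480 kPa
FS = 31.471 / 14.480 = 2.173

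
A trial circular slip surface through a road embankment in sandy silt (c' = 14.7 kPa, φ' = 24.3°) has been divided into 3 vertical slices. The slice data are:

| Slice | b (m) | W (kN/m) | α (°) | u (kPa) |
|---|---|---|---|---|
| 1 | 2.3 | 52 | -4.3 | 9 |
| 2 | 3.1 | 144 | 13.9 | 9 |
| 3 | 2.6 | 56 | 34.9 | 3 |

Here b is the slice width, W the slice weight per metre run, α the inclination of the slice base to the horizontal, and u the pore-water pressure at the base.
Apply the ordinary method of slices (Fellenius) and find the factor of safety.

FS = 3.32

Ordinary method of slices: FS = Σ[c'·Δl_i + (W_i cosα_i − u_i·Δl_i)·tanφ'] / Σ W_i sinα_i, with Δl_i = b_i / cosα_i.
Slice 1: Δl = 2.3/cos(-4.3°) = 2.306 m; N'_1 = 52·cos(-4.3°) − 9·2.306 = 31.1; c'Δl = 33.91; W sinα = -3.9
Slice 2: Δl = 3.1/cos13.9° = 3.194 m; N'_2 = 144·cos13.9° − 9·3.194 = 111.0; c'Δl = 46.94; W sinα = 34.6
Slice 3: Δl = 2.6/cos34.9° = 3.170 m; N'_3 = 56·cos34.9° − 3·3.170 = 36.4; c'Δl = 46.60; W sinα = 32.0
Σc'Δl = 127.5 kN/m; ΣN' = 178.6 kN/m; ΣW sinα = 62.7 kN/m
Resisting = 127.5 + 178.6·tan24.3° = 127.5 + 80.6 = 208.1 kN/m
FS = 208.1 / 62.7 = 3.317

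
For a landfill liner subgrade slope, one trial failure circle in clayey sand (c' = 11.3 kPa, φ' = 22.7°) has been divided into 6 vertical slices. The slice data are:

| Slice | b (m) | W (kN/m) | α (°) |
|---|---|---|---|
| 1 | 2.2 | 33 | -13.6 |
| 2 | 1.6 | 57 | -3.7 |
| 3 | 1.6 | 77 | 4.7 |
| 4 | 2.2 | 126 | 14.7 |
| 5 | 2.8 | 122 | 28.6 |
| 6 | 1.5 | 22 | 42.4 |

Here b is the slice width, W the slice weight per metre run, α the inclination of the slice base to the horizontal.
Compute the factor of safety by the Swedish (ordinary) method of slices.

FS = 3.18

Ordinary method of slices: FS = Σ[c'·Δl_i + (W_i cosα_i)·tanφ'] / Σ W_i sinα_i, with Δl_i = b_i / cosα_i.
Slice 1: Δl = 2.2/cos(-13.6°) = 2.263 m; N'_1 = 33·cos(-13.6°) = 32.1; c'Δl = 25.58; W sinα = -7.8
Slice 2: Δl = 1.6/cos(-3.7°) = 1.603 m; N'_2 = 57·cos(-3.7°) = 56.9; c'Δl = 18.12; W sinα = -3.7
Slice 3: Δl = 1.6/cos4.7° = 1.605 m; N'_3 = 77·cos4.7° = 76.7; c'Δl = 18.14; W sinα = 6.3
Slice 4: Δl = 2.2/cos14.7° = 2.274 m; N'_4 = 126·cos14.7° = 121.9; c'Δl = 25.70; W sinα = 32.0
Slice 5: Δl = 2.8/cos28.6° = 3.189 m; N'_5 = 122·cos28.6° = 107.1; c'Δl = 36.04; W sinα = 58.4
Slice 6: Δl = 1.5/cos42.4° = 2.031 m; N'_6 = 22·cos42.4° = 16.2; c'Δl = 22.95; W sinα = 14.8
Σc'Δl = 146.5 kN/m; ΣN' = 410.9 kN/m; ΣW sinα = 100.1 kN/m
Resisting = 146.5 + 410.9·tan22.7° = 146.5 + 171.9 = 318.4 kN/m
FS = 318.4 / 100.1 = 3.182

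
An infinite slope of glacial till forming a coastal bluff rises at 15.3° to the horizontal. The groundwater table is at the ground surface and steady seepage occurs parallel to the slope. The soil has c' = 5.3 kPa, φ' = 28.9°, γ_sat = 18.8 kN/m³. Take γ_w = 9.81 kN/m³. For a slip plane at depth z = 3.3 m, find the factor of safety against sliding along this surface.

With seepage parallel to the slope and the water table at the surface, the effective normal stress on the slip plane uses the buoyant unit weight γ' = γ_sat − γ_w while the driving shear stress uses γ_sat:
FS = [c' + γ' z cos²β tanφ'] / [γ_sat z sinβ cosβ]
γ' = 18.8 − 9.81 = 8.99 kN/m³
Numerator = 5.3 + 8.99·3.3·cos²15.3°·tan28.9° = 5.3 + 8.99·3.3·0.9304·0.5520 = 20.537 kPa
Denominator = 18.8·3.3·sin15.3°·cos15.3° = 18.8·3.3·0.2639·0.9646 = 15.790 kPa
FS = 20.537 / 15.790 = 1.301

FS = 1.30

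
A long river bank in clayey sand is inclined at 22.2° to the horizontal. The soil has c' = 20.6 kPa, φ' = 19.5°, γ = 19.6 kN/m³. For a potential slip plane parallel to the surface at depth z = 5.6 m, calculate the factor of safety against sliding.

For an infinite slope with a slip plane parallel to the surface (no pore pressure): FS = [c' + γz cos²β tanφ'] / [γz sinβ cosβ].
γz = 19.6·5.6 = 109.76 kN/m²
Numerator = 20.6 + 109.76·cos²22.2°·tan19.5° = 20.6 + 109.76·0.8572·0.3541 = 53.919 kPa
Denominator = 109.76·sin22.2°·cos22.2° = 109.76·0.3778·0.9259 = 38.398 kPa
FS = 53.919 / 38.398 = 1.404

FS = 1.40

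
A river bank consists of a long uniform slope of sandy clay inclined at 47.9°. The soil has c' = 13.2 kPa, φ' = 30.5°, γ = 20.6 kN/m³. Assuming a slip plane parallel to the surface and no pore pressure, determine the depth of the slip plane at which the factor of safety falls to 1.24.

z = 1.82 m

Setting FS = 1.24 in FS = [c' + γz cos²β tanφ'] / [γz sinβ cosβ] and solving for z:
z = c' / [γ cosβ (FS·sinβ − cosβ·tanφ')]
  = 13.2 / [20.6·cos47.9°·(1.24·sin47.9° − cos47.9°·tan30.5°)]
  = 13.2 / [20.6·0.6704·(1.24·0.7420 − 0.6704·0.5890)]
  = 13.2 / 7.2526 = 1.820 m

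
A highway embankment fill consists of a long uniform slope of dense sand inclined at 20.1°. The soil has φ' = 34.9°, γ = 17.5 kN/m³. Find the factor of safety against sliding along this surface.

For a dry cohesionless infinite slope the factor of safety is FS = tanφ' / tanβ.
FS = tan34.9° / tan20.1° = 0.6976 / 0.3659 = 1.906

FS = 1.91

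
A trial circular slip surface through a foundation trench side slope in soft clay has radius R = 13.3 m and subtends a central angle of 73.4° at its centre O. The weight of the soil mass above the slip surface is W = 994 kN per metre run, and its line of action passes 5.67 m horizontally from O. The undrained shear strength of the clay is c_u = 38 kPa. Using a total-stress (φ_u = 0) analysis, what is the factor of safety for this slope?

Taking moments about the centre O, the resisting moment is provided by the undrained shear strength acting along the arc:
Arc length L_a = R·θ = 13.3·(73.4°·π/180) = 13.3·1.2811 = 17.04 m
M_R = c_u·L_a·R = 38·17.04·13.3 = 8611.1 kN·m/m
M_D = W·d = 994·5.67 = 5636.0 kN·m/m
FS = M_R / M_D = 8611.1 / 5636.0 = 1.528

FS = 1.53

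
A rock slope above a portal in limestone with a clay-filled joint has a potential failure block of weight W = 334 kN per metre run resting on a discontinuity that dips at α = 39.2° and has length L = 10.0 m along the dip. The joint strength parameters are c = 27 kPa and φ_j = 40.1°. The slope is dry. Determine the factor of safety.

Resolving the block weight along and normal to the plane and applying the Mohr–Coulomb strength on the joint:
N' = W cosα = 334·cos39.2° = 258.8 kN/m
Driving force T = W sinα = 334·sin39.2° = 211.1 kN/m
Resisting force R = c·L + N'·tanφ_j = 27·10.0 + 258.8·tan40.1° = 270.0 + 218.0 = 488.0 kN/m
FS = R / T = 488.0 / 211.1 = 2.312

FS = 2.31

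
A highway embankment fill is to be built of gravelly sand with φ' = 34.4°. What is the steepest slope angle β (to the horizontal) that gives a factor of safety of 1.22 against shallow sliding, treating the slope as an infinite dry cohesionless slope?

For an infinite dry cohesionless slope FS = tanφ'/tanβ, so tanβ = tanφ' / FS.
tanβ = tan34.4° / 1.22 = 0.6847 / 1.22 = 0.5612
β = arctan(0.5612) = 29.30°

β = 29.3°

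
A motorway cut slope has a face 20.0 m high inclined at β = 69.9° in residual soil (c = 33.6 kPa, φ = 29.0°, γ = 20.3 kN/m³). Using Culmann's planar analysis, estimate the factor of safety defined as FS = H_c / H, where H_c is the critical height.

FS = 1.11

H_c = (4c/γ) · sinβ cosφ / [1 − cos(β − φ)]
    = (4·33.6/20.3) · sin69.9°·cos29.0° / [1 − cos40.9°]
    = 6.621 · 0.8214 / 0.2441 = 22.27 m
FS = H_c / H = 22.27 / 20.0 = 1.114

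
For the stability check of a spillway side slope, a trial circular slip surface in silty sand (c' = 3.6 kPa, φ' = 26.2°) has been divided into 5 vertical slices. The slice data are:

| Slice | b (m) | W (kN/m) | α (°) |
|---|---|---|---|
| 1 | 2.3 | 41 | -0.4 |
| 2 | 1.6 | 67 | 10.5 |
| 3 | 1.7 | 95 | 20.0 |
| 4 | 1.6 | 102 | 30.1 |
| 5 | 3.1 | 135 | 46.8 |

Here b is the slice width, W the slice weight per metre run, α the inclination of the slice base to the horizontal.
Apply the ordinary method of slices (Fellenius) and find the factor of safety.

FS = 1.18

Ordinary method of slices: FS = Σ[c'·Δl_i + (W_i cosα_i)·tanφ'] / Σ W_i sinα_i, with Δl_i = b_i / cosα_i.
Slice 1: Δl = 2.3/cos(-0.4°) = 2.300 m; N'_1 = 41·cos(-0.4°) = 41.0; c'Δl = 8.28; W sinα = -0.3
Slice 2: Δl = 1.6/cos10.5° = 1.627 m; N'_2 = 67·cos10.5° = 65.9; c'Δl = 5.86; W sinα = 12.2
Slice 3: Δl = 1.7/cos20.0° = 1.809 m; N'_3 = 95·cos20.0° = 89.3; c'Δl = 6.51; W sinα = 32.5
Slice 4: Δl = 1.6/cos30.1° = 1.849 m; N'_4 = 102·cos30.1° = 88.2; c'Δl = 6.66; W sinα = 51.2
Slice 5: Δl = 3.1/cos46.8° = 4.529 m; N'_5 = 135·cos46.8° = 92.4; c'Δl = 16.30; W sinα = 98.4
Σc'Δl = 43.6 kN/m; ΣN' = 376.8 kN/m; ΣW sinα = 194.0 kN/m
Resisting = 43.6 + 376.8·tan26.2° = 43.6 + 185.4 = 229.0 kN/m
FS = 229.0 / 194.0 = 1.181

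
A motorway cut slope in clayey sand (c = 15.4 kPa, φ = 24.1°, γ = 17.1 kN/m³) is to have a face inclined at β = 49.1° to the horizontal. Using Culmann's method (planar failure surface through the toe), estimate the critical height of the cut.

Culmann's analysis gives the critical failure plane at α_cr = (β + φ)/2 = (49.1 + 24.1)/2 = 36.6°, and the critical height
H_c = (4c/γ) · sinβ cosφ / [1 − cos(β − φ)]
    = (4·15.4/17.1) · sin49.1°·cos24.1° / [1 − cos(25.0°)]
    = 3.602 · 0.7559·0.9128 / [1 − 0.9063]
    = 3.602 · 0.6900 / 0.0937
    = 26.53 m

H_c = 26.53 m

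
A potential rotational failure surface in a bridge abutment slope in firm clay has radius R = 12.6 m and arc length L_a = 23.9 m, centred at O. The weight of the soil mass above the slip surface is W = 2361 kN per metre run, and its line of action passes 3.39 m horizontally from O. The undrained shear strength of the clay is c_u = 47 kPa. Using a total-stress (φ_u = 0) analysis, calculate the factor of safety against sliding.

Taking moments about the centre O, the resisting moment is provided by the undrained shear strength acting along the arc:
M_R = c_u·L_a·R = 47·23.90·12.6 = 14153.6 kN·m/m
M_D = W·d = 2361·3.39 = 8003.8 kN·m/m
FS = M_R / M_D = 14153.6 / 8003.8 = 1.768

FS = 1.77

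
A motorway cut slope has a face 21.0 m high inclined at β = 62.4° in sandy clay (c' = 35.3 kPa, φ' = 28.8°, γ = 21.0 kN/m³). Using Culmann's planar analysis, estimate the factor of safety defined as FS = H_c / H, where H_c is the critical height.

FS = 1.49

H_c = (4c'/γ) · sinβ cosφ' / [1 − cos(β − φ')]
    = (4·35.3/21.0) · sin62.4°·cos28.8° / [1 − cos33.6°]
    = 6.724 · 0.7766 / 0.1671 = 31.25 m
FS = H_c / H = 31.25 / 21.0 = 1.488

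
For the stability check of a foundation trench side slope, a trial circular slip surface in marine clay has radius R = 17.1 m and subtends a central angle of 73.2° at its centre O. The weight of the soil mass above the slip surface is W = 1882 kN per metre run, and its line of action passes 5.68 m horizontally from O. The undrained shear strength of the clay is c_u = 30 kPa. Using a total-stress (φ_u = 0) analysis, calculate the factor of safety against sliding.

Taking moments about the centre O, the resisting moment is provided by the undrained shear strength acting along the arc:
Arc length L_a = R·θ = 17.1·(73.2°·π/180) = 17.1·1.2776 = 21.85 m
M_R = c_u·L_a·R = 30·21.85·17.1 = 11207.3 kN·m/m
M_D = W·d = 1882·5.68 = 10689.8 kN·m/m
FS = M_R / M_D = 11207.3 / 10689.8 = 1.048

FS = 1.05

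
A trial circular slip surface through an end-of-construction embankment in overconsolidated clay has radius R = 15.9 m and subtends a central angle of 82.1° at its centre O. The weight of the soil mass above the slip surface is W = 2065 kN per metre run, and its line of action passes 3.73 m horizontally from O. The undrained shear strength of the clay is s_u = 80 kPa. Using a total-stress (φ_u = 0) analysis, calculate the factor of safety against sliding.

Taking moments about the centre O, the resisting moment is provided by the undrained shear strength acting along the arc:
Arc length L_a = R·θ = 15.9·(82.1°·π/180) = 15.9·1.4329 = 22.78 m
M_R = s_u·L_a·R = 80·22.78·15.9 = 28980.4 kN·m/m
M_D = W·d = 2065·3.73 = 7702.4 kN·m/m
FS = M_R / M_D = 28980.4 / 7702.4 = 3.762

FS = 3.76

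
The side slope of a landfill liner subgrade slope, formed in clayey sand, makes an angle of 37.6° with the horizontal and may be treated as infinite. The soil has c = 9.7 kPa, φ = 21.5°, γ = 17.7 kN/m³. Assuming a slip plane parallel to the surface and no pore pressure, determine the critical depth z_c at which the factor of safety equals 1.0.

Setting FS = 1.00 in FS = [c + γz cos²β tanφ] / [γz sinβ cosβ] and solving for z:
z = c / [γ cosβ (FS·sinβ − cosβ·tanφ)]
  = 9.7 / [17.7·cos37.6°·(1.00·sin37.6° − cos37.6°·tan21.5°)]
  = 9.7 / [17.7·0.7923·(1.00·0.6101 − 0.7923·0.3939)]
  = 9.7 / 4.1798 = 2.321 m

z_c = 2.32 m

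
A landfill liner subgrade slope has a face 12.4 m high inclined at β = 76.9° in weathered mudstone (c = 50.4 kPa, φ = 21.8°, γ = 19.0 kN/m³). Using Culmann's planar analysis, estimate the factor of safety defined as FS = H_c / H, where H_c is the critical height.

H_c = (4c/γ) · sinβ cosφ / [1 − cos(β − φ)]
    = (4·50.4/19.0) · sin76.9°·cos21.8° / [1 − cos55.1°]
    = 10.611 · 0.9043 / 0.4279 = 22.43 m
FS = H_c / H = 22.43 / 12.4 = 1.809

FS = 1.81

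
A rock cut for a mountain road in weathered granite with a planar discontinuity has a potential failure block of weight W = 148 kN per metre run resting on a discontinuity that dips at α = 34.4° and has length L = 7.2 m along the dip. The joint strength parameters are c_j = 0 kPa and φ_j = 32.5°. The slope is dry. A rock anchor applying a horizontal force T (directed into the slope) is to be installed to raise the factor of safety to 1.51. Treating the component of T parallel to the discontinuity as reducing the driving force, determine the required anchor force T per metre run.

Resolving forces along and normal to the sliding plane, with the horizontal anchor force T adding T·sinα to the effective normal force and T·cosα acting up the plane against the driving force:
FS = [c_jL + (W cosα + T sinα) tanφ_j] / [W sinα − T cosα]
Without the anchor: N' = 122.1 kN/m, driving T_d = 83.6 kN/m, resisting R = 0·7.2 + 122.1·tan32.5° = 77.8 kN/m, FS = 0.93.
Setting FS = 1.51 and solving for T:
1.51·(83.6 − T cos34.4°) = 77.8 + T sin34.4°·tan32.5°
T·(sin34.4°·tan32.5° + 1.51·cos34.4°) = 1.51·83.6 − 77.8
T·(0.5650·0.6371 + 1.51·0.8251) = 126.3 − 77.8 = 48.5
T·1.6058 = 48.5
T = 30.2 kN/m

T = 30 kN/m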